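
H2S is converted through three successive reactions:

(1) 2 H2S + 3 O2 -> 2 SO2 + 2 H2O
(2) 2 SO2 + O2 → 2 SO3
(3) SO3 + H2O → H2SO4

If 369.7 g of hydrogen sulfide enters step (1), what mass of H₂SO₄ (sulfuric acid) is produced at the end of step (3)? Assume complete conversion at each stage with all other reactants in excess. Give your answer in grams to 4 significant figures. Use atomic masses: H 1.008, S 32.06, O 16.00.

1064 g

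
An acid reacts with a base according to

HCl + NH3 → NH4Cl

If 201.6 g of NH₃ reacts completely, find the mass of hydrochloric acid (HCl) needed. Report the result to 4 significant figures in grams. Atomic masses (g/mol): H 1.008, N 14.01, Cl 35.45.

M(NH3) = 14.01 + 3(1.008) = 17.034 g/mol.
M(HCl) = 1.008 + 35.45 = 36.458 g/mol.
n(NH3) = 201.60 g / 17.034 g/mol = 11.835 mol.
From the equation the NH3:HCl mole ratio is 1:1, so n(HCl) = 11.835 × 1/1 = 11.835 mol.
Mass of HCl = 11.835 mol × 36.458 g/mol = 431.49 g.

431.5 g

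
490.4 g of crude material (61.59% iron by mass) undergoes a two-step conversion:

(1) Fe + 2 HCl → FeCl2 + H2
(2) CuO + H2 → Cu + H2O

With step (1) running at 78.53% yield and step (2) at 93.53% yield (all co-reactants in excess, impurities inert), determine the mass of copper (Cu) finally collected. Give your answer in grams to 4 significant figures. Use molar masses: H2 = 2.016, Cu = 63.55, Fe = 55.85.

Pure Fe = 490.4 × 0.6159 = 302.04 g.
n(Fe) = 302.04 / 55.85 = 5.4080 mol.
Step 1 (Fe:H2 = 1:1): theoretical n(H2) = 5.4080 mol; at 78.53% yield, n(H2) = 4.2469 mol.
Step 2 (H2:Cu = 1:1): theoretical n(Cu) = 4.2469 mol, so theoretical mass = 4.2469 × 63.55 = 269.89 g.
At 93.53% yield, actual mass of Cu = 269.89 × 0.9353 = 252.43 g.

252.4 g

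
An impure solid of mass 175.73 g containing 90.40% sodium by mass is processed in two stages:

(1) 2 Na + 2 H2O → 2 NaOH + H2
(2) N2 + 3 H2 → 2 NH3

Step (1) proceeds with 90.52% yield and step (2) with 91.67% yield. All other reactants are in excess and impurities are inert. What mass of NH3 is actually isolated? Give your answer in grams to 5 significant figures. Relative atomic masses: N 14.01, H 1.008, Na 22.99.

Pure Na = 175.73 × 0.9040 = 158.860 g.
M(Na) = 22.99 g/mol.
M(NH3) = 14.01 + 3(1.008) = 17.034 g/mol.
n(Na) = 158.860 / 22.99 = 6.90996 mol.
Step 1 (Na:H2 = 2:1): theoretical n(H2) = 3.45498 mol; at 90.52% yield, n(H2) = 3.12745 mol.
Step 2 (H2:NH3 = 3:2): theoretical n(NH3) = 2.08496 mol, so theoretical mass = 2.08496 × 17.034 = 35.5153 g.
At 91.67% yield, actual mass of NH3 = 35.5153 × 0.9167 = 32.5569 g.

32.557 g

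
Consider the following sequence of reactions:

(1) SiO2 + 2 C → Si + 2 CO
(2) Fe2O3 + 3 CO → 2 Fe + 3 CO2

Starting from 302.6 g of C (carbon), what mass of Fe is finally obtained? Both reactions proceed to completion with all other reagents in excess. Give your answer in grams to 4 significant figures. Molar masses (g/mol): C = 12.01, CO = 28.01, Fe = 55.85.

n(C) = 302.60 / 12.01 = 25.196 mol.
Step 1 gives a 2:2 ratio of C to CO, so n(CO) = 25.196 mol.
In step 2 the CO:Fe ratio is 3:2, so n(Fe) = 16.797 mol.
Mass of Fe = 16.797 × 55.85 = 938.12 g.

938.1 g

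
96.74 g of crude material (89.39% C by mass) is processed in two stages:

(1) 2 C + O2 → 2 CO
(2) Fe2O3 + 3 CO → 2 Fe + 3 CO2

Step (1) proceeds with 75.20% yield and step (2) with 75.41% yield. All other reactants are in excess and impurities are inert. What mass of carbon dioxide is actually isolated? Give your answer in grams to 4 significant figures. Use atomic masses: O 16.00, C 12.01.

179.7 g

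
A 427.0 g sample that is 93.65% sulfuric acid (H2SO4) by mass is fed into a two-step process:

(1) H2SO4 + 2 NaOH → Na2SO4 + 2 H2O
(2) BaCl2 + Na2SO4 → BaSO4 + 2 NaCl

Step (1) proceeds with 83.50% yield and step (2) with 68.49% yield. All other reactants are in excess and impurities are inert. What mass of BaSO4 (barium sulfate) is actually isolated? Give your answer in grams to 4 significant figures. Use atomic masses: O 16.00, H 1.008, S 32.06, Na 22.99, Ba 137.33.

544.2 g

Pure H2SO4 = 427.0 × 0.9365 = 399.89 g.
M(H2SO4) = 2(1.008) + 32.06 + 4(16.00) = 98.076 g/mol.
M(BaSO4) = 137.33 + 32.06 + 4(16.00) = 233.39 g/mol.
n(H2SO4) = 399.89 / 98.076 = 4.0773 mol.
Step 1 (H2SO4:Na2SO4 = 1:1): theoretical n(Na2SO4) = 4.0773 mol; at 83.50% yield, n(Na2SO4) = 3.4045 mol.
Step 2 (Na2SO4:BaSO4 = 1:1): theoretical n(BaSO4) = 3.4045 mol, so theoretical mass = 3.4045 × 233.39 = 794.59 g.
At 68.49% yield, actual mass of BaSO4 = 794.59 × 0.6849 = 544.21 g.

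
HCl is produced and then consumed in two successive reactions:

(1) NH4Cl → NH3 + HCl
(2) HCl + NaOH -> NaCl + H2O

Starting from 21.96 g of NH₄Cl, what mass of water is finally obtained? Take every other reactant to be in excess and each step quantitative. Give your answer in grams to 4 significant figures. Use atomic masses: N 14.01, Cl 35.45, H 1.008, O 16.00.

M(NH4Cl) = 14.01 + 4(1.008) + 35.45 = 53.492 g/mol.
M(H2O) = 2(1.008) + 16.00 = 18.016 g/mol.
n(NH4Cl) = 21.960 / 53.492 = 0.41053 mol.
Step 1 gives a 1:1 ratio of NH4Cl to HCl, so n(HCl) = 0.41053 mol.
In step 2 the HCl:H2O ratio is 1:1, so n(H2O) = 0.41053 mol.
Mass of H2O = 0.41053 × 18.016 = 7.3961 g.

7.396 g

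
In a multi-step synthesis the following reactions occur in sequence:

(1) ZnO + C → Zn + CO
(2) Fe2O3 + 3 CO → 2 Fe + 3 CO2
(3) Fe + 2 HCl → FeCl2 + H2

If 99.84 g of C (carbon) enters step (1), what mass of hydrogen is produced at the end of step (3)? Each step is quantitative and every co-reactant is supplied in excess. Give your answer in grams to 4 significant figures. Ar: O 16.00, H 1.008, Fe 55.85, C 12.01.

11.17 g

M(C) = 12.01 g/mol.
M(H2) = 2(1.008) = 2.016 g/mol.
n(C) = 99.84 / 12.01 = 8.3131 mol.
Reaction (1): C→CO ratio 1:1 ⇒ n(CO) = 8.3131 mol.
Reaction (2): CO→Fe ratio 3:2 ⇒ n(Fe) = 5.5420 mol.
Reaction (3): Fe→H2 ratio 1:1 ⇒ n(H2) = 5.5420 mol.
Mass of H2 = 5.5420 × 2.016 = 11.173 g.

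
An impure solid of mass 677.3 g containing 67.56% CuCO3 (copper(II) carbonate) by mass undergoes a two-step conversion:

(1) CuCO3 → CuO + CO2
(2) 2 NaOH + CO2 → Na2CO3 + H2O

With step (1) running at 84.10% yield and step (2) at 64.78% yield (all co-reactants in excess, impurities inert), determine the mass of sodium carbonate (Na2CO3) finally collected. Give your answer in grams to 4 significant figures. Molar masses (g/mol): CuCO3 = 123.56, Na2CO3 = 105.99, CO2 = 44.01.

Pure CuCO3 = 677.3 × 0.6756 = 457.58 g.
n(CuCO3) = 457.58 / 123.56 = 3.7033 mol.
Step 1 (CuCO3:CO2 = 1:1): theoretical n(CO2) = 3.7033 mol; at 84.10% yield, n(CO2) = 3.1145 mol.
Step 2 (CO2:Na2CO3 = 1:1): theoretical n(Na2CO3) = 3.1145 mol, so theoretical mass = 3.1145 × 105.99 = 330.11 g.
At 64.78% yield, actual mass of Na2CO3 = 330.11 × 0.6478 = 213.84 g.

213.8 g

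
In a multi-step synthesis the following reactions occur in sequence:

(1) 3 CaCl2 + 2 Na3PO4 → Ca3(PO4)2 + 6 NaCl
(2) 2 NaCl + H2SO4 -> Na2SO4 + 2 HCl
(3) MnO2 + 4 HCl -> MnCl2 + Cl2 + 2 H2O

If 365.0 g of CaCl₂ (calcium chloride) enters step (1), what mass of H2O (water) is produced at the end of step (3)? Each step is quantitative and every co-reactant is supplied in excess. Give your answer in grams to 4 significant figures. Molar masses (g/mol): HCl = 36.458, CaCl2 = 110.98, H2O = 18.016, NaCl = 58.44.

n(CaCl2) = 365.0 / 110.98 = 3.2889 mol.
Reaction (1): CaCl2→NaCl ratio 3:6 ⇒ n(NaCl) = 6.5778 mol.
Reaction (2): NaCl→HCl ratio 2:2 ⇒ n(HCl) = 6.5778 mol.
Reaction (3): HCl→H2O ratio 4:2 ⇒ n(H2O) = 3.2889 mol.
Mass of H2O = 3.2889 × 18.016 = 59.252 g.

59.25 g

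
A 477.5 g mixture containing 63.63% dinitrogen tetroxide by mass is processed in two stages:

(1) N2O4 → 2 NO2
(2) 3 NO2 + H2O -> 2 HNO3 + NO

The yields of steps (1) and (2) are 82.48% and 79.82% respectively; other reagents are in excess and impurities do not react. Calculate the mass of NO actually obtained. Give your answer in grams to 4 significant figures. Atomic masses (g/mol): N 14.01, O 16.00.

43.49 g

Pure N2O4 = 477.5 × 0.6363 = 303.83 g.
M(N2O4) = 2(14.01) + 4(16.00) = 92.02 g/mol.
M(NO) = 14.01 + 16.00 = 30.01 g/mol.
n(N2O4) = 303.83 / 92.02 = 3.3018 mol.
Step 1 (N2O4:NO2 = 1:2): theoretical n(NO2) = 6.6036 mol; at 82.48% yield, n(NO2) = 5.4467 mol.
Step 2 (NO2:NO = 3:1): theoretical n(NO) = 1.8156 mol, so theoretical mass = 1.8156 × 30.01 = 54.485 g.
At 79.82% yield, actual mass of NO = 54.485 × 0.7982 = 43.490 g.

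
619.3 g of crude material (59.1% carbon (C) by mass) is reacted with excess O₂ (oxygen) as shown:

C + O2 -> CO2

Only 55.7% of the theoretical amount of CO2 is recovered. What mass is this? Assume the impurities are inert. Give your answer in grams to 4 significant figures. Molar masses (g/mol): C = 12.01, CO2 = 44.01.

Pure C available = 619.3 g × 0.591 = 366.01 g.
n(C) = 366.01 g / 12.01 g/mol = 30.475 mol.
From the equation the C:CO2 mole ratio is 1:1, so n(CO2) = 30.475 × 1/1 = 30.475 mol.
Mass of CO2 = 30.475 mol × 44.01 g/mol = 1341.2 g.
Actual mass collected = 1341.2 g × 0.557 = 747.05 g.

747.1 g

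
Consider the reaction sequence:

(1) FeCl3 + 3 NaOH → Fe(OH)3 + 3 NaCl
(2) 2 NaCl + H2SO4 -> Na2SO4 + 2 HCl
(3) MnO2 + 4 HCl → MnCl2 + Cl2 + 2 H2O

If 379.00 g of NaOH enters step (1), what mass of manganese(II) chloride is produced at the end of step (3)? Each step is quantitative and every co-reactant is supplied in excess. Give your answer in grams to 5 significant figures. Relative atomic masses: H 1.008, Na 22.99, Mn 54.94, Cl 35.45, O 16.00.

298.10 g

M(NaOH) = 22.99 + 16.00 + 1.008 = 39.998 g/mol.
M(MnCl2) = 54.94 + 2(35.45) = 125.84 g/mol.
n(NaOH) = 379.00 / 39.998 = 9.47547 mol.
Reaction (1): NaOH→NaCl ratio 3:3 ⇒ n(NaCl) = 9.47547 mol.
Reaction (2): NaCl→HCl ratio 2:2 ⇒ n(HCl) = 9.47547 mol.
Reaction (3): HCl→MnCl2 ratio 4:1 ⇒ n(MnCl2) = 2.36887 mol.
Mass of MnCl2 = 2.36887 × 125.84 = 298.098 g.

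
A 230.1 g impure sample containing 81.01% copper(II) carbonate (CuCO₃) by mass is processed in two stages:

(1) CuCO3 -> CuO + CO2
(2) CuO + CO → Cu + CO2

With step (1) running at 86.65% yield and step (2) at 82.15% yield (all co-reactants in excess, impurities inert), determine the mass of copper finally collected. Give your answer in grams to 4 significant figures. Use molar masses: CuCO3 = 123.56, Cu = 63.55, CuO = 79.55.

Pure CuCO3 = 230.1 × 0.8101 = 186.40 g.
n(CuCO3) = 186.40 / 123.56 = 1.5086 mol.
Step 1 (CuCO3:CuO = 1:1): theoretical n(CuO) = 1.5086 mol; at 86.65% yield, n(CuO) = 1.3072 mol.
Step 2 (CuO:Cu = 1:1): theoretical n(Cu) = 1.3072 mol, so theoretical mass = 1.3072 × 63.55 = 83.073 g.
At 82.15% yield, actual mass of Cu = 83.073 × 0.8215 = 68.245 g.

68.24 g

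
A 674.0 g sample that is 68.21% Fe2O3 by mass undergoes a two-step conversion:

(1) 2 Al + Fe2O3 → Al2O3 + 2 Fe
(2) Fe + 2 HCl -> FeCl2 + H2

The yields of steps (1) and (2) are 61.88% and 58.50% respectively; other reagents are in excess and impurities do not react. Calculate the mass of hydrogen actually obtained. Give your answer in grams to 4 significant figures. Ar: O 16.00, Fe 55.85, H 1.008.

Pure Fe2O3 = 674.0 × 0.6821 = 459.74 g.
M(Fe2O3) = 2(55.85) + 3(16.00) = 159.70 g/mol.
M(H2) = 2(1.008) = 2.016 g/mol.
n(Fe2O3) = 459.74 / 159.70 = 2.8787 mol.
Step 1 (Fe2O3:Fe = 1:2): theoretical n(Fe) = 5.7575 mol; at 61.88% yield, n(Fe) = 3.5627 mol.
Step 2 (Fe:H2 = 1:1): theoretical n(H2) = 3.5627 mol, so theoretical mass = 3.5627 × 2.016 = 7.1825 g.
At 58.50% yield, actual mass of H2 = 7.1825 × 0.5850 = 4.2017 g.

4.202 g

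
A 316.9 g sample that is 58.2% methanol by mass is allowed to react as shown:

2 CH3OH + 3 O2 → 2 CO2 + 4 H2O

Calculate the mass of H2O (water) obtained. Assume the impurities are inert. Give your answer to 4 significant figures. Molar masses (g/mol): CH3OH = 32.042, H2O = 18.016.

Mass of pure CH3OH = 316.9 g × 0.582 = 184.44 g.
n(CH3OH) = 184.44 g / 32.042 g/mol = 5.7561 mol.
From the equation the CH3OH:H2O mole ratio is 2:4, so n(H2O) = 5.7561 × 4/2 = 11.512 mol.
Mass of H2O = 11.512 mol × 18.016 g/mol = 207.40 g.

207.4 g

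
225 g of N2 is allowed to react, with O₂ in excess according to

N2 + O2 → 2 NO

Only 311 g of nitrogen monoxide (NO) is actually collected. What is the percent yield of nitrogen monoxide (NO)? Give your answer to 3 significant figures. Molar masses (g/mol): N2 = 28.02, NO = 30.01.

64.5 %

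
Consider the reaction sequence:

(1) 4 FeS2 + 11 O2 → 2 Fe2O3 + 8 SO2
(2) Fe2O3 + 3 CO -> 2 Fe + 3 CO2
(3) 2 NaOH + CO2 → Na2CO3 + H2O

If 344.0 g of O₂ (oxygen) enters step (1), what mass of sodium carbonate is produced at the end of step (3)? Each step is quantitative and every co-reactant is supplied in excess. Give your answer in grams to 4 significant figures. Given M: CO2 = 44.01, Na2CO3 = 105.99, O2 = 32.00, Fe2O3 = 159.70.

621.5 g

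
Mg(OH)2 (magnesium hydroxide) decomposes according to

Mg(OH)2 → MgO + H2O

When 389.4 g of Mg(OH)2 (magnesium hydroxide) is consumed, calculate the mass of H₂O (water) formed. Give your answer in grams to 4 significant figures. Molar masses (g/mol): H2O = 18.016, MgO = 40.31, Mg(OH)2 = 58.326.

120.3 g

n(Mg(OH)2) = 389.40 g / 58.326 g/mol = 6.6763 mol.
From the equation the Mg(OH)2:H2O mole ratio is 1:1, so n(H2O) = 6.6763 × 1/1 = 6.6763 mol.
Mass of H2O = 6.6763 mol × 18.016 g/mol = 120.28 g.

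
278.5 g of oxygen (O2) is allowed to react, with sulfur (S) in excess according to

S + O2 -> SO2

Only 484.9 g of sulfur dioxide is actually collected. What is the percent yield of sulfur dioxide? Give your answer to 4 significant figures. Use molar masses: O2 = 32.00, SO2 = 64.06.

n(O2) = 278.50 g / 32.00 g/mol = 8.7031 mol.
From the equation the O2:SO2 mole ratio is 1:1, so n(SO2) = 8.7031 × 1/1 = 8.7031 mol.
Mass of SO2 = 8.7031 mol × 64.06 g/mol = 557.52 g.
This is the theoretical yield. Percent yield = 484.9 g / 557.52 g × 100% = 86.974%.

86.97 %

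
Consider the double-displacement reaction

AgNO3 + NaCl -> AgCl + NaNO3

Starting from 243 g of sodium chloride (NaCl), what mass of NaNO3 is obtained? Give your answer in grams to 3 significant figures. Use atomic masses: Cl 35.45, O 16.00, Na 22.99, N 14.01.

M(NaCl) = 22.99 + 35.45 = 58.44 g/mol.
M(NaNO3) = 22.99 + 14.01 + 3(16.00) = 85.00 g/mol.
n(NaCl) = 243.0 g / 58.44 g/mol = 4.158 mol.
From the equation the NaCl:NaNO3 mole ratio is 1:1, so n(NaNO3) = 4.158 × 1/1 = 4.158 mol.
Mass of NaNO3 = 4.158 mol × 85.00 g/mol = 353.4 g.

353 g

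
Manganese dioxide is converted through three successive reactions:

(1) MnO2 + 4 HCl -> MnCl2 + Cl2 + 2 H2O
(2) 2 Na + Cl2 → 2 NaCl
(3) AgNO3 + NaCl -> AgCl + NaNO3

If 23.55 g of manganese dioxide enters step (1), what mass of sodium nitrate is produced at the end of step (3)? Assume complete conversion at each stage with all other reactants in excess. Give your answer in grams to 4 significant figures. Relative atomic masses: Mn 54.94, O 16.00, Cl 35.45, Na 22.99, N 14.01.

46.05 g

M(MnO2) = 54.94 + 2(16.00) = 86.94 g/mol.
M(NaNO3) = 22.99 + 14.01 + 3(16.00) = 85.00 g/mol.
n(MnO2) = 23.55 / 86.94 = 0.27088 mol.
Reaction (1): MnO2→Cl2 ratio 1:1 ⇒ n(Cl2) = 0.27088 mol.
Reaction (2): Cl2→NaCl ratio 1:2 ⇒ n(NaCl) = 0.54175 mol.
Reaction (3): NaCl→NaNO3 ratio 1:1 ⇒ n(NaNO3) = 0.54175 mol.
Mass of NaNO3 = 0.54175 × 85.00 = 46.049 g.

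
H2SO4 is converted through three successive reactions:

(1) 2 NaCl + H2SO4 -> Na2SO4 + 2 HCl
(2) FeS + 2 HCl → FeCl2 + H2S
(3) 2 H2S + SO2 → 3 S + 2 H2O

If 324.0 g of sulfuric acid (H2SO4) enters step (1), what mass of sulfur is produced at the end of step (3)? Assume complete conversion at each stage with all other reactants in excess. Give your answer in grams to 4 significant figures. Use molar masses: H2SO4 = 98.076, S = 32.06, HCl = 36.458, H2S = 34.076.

n(H2SO4) = 324.0 / 98.076 = 3.3036 mol.
Reaction (1): H2SO4→HCl ratio 1:2 ⇒ n(HCl) = 6.6071 mol.
Reaction (2): HCl→H2S ratio 2:1 ⇒ n(H2S) = 3.3036 mol.
Reaction (3): H2S→S ratio 2:3 ⇒ n(S) = 4.9553 mol.
Mass of S = 4.9553 × 32.06 = 158.87 g.

158.9 g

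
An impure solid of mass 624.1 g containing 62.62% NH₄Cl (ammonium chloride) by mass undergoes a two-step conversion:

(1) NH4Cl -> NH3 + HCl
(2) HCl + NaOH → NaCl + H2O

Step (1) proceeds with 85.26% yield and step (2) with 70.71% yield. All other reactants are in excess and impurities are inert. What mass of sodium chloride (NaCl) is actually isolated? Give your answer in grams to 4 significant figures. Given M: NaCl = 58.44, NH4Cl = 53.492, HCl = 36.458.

257.4 g

Pure NH4Cl = 624.1 × 0.6262 = 390.81 g.
n(NH4Cl) = 390.81 / 53.492 = 7.3060 mol.
Step 1 (NH4Cl:HCl = 1:1): theoretical n(HCl) = 7.3060 mol; at 85.26% yield, n(HCl) = 6.2291 mol.
Step 2 (HCl:NaCl = 1:1): theoretical n(NaCl) = 6.2291 mol, so theoretical mass = 6.2291 × 58.44 = 364.03 g.
At 70.71% yield, actual mass of NaCl = 364.03 × 0.7071 = 257.40 g.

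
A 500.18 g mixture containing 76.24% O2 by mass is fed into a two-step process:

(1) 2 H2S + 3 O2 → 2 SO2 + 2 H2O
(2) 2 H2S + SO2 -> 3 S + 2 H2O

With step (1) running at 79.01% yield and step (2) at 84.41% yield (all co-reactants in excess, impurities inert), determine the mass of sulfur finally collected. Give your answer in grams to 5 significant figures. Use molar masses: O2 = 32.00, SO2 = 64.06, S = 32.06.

Pure O2 = 500.18 × 0.7624 = 381.337 g.
n(O2) = 381.337 / 32.00 = 11.9168 mol.
Step 1 (O2:SO2 = 3:2): theoretical n(SO2) = 7.94453 mol; at 79.01% yield, n(SO2) = 6.27697 mol.
Step 2 (SO2:S = 1:3): theoretical n(S) = 18.8309 mol, so theoretical mass = 18.8309 × 32.06 = 603.719 g.
At 84.41% yield, actual mass of S = 603.719 × 0.8441 = 509.599 g.

509.60 g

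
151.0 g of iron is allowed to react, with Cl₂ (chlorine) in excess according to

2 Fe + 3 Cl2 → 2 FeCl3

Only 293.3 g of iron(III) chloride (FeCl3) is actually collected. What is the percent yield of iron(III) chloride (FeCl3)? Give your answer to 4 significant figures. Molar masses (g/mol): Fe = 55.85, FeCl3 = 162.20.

n(Fe) = 151.00 g / 55.85 g/mol = 2.7037 mol.
From the equation the Fe:FeCl3 mole ratio is 2:2, so n(FeCl3) = 2.7037 × 2/2 = 2.7037 mol.
Mass of FeCl3 = 2.7037 mol × 162.20 g/mol = 438.54 g.
This is the theoretical yield. Percent yield = 293.3 g / 438.54 g × 100% = 66.882%.

66.88 %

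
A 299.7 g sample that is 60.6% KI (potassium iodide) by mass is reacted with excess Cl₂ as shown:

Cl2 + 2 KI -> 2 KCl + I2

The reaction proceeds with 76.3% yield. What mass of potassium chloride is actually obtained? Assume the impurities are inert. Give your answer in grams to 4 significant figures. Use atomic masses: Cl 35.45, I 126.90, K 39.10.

62.23 g

Pure KI available = 299.7 g × 0.606 = 181.62 g.
M(KI) = 39.10 + 126.90 = 166.00 g/mol.
M(KCl) = 39.10 + 35.45 = 74.55 g/mol.
n(KI) = 181.62 g / 166.00 g/mol = 1.0941 mol.
From the equation the KI:KCl mole ratio is 2:2, so n(KCl) = 1.0941 × 2/2 = 1.0941 mol.
Mass of KCl = 1.0941 mol × 74.55 g/mol = 81.564 g.
Actual mass collected = 81.564 g × 0.763 = 62.233 g.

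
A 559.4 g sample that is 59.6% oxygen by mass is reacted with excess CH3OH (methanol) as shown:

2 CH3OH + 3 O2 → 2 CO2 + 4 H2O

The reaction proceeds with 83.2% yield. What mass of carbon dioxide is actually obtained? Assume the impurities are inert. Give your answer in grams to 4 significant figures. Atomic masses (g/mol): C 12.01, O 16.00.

254.3 g

Pure O2 available = 559.4 g × 0.596 = 333.40 g.
M(O2) = 2(16.00) = 32.00 g/mol.
M(CO2) = 12.01 + 2(16.00) = 44.01 g/mol.
n(O2) = 333.40 g / 32.00 g/mol = 10.419 mol.
From the equation the O2:CO2 mole ratio is 3:2, so n(CO2) = 10.419 × 2/3 = 6.9459 mol.
Mass of CO2 = 6.9459 mol × 44.01 g/mol = 305.69 g.
Actual mass collected = 305.69 g × 0.832 = 254.33 g.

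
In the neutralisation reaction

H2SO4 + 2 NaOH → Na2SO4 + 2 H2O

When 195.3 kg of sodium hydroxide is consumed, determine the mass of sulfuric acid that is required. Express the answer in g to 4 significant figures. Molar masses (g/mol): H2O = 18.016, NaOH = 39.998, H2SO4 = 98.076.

239400 g

Convert: 195.3 kg = 195300 g.
n(NaOH) = 195300 g / 39.998 g/mol = 4882.7 mol.
From the equation the NaOH:H2SO4 mole ratio is 2:1, so n(H2SO4) = 4882.7 × 1/2 = 2441.4 mol.
Mass of H2SO4 = 2441.4 mol × 98.076 g/mol = 239440 g.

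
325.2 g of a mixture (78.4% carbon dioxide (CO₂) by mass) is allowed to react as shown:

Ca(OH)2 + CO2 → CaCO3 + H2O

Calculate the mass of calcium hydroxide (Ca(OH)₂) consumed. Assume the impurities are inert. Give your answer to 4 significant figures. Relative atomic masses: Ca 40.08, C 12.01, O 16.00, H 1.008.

Mass of pure CO2 = 325.2 g × 0.784 = 254.96 g.
M(CO2) = 12.01 + 2(16.00) = 44.01 g/mol.
M(Ca(OH)2) = 40.08 + 2(16.00) + 2(1.008) = 74.096 g/mol.
n(CO2) = 254.96 g / 44.01 g/mol = 5.7932 mol.
From the equation the CO2:Ca(OH)2 mole ratio is 1:1, so n(Ca(OH)2) = 5.7932 × 1/1 = 5.7932 mol.
Mass of Ca(OH)2 = 5.7932 mol × 74.096 g/mol = 429.25 g.

429.2 g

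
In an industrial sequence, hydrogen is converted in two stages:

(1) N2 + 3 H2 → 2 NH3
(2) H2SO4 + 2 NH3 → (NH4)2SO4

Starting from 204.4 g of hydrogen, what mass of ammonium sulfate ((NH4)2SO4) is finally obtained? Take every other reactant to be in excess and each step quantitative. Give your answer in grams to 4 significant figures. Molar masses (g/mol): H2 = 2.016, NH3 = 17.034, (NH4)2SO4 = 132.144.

4466 g

n(H2) = 204.40 / 2.016 = 101.39 mol.
Step 1 gives a 3:2 ratio of H2 to NH3, so n(NH3) = 67.593 mol.
In step 2 the NH3:(NH4)2SO4 ratio is 2:1, so n((NH4)2SO4) = 33.796 mol.
Mass of (NH4)2SO4 = 33.796 × 132.144 = 4466.0 g.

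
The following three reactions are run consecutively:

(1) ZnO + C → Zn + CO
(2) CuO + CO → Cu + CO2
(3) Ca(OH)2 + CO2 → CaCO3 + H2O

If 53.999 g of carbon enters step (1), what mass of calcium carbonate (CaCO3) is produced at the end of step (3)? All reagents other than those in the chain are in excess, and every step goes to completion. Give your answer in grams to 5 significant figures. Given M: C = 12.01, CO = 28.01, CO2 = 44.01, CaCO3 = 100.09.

n(C) = 53.999 / 12.01 = 4.49617 mol.
Reaction (1): C→CO ratio 1:1 ⇒ n(CO) = 4.49617 mol.
Reaction (2): CO→CO2 ratio 1:1 ⇒ n(CO2) = 4.49617 mol.
Reaction (3): CO2→CaCO3 ratio 1:1 ⇒ n(CaCO3) = 4.49617 mol.
Mass of CaCO3 = 4.49617 × 100.09 = 450.022 g.

450.02 g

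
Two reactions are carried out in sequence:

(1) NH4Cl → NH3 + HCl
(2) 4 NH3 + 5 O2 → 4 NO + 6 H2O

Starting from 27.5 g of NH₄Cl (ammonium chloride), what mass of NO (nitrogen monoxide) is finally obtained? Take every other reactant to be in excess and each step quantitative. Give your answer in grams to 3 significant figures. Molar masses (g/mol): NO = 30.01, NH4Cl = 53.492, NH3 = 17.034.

15.4 g

n(NH4Cl) = 27.50 / 53.492 = 0.5141 mol.
Step 1 gives a 1:1 ratio of NH4Cl to NH3, so n(NH3) = 0.5141 mol.
In step 2 the NH3:NO ratio is 4:4, so n(NO) = 0.5141 mol.
Mass of NO = 0.5141 × 30.01 = 15.43 g.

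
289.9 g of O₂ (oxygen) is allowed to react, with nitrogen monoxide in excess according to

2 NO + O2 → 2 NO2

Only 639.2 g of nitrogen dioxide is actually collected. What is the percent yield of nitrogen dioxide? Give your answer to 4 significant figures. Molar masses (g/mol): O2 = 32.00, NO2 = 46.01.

76.68 %

n(O2) = 289.90 g / 32.00 g/mol = 9.0594 mol.
From the equation the O2:NO2 mole ratio is 1:2, so n(NO2) = 9.0594 × 2/1 = 18.119 mol.
Mass of NO2 = 18.119 mol × 46.01 g/mol = 833.64 g.
This is the theoretical yield. Percent yield = 639.2 g / 833.64 g × 100% = 76.675%.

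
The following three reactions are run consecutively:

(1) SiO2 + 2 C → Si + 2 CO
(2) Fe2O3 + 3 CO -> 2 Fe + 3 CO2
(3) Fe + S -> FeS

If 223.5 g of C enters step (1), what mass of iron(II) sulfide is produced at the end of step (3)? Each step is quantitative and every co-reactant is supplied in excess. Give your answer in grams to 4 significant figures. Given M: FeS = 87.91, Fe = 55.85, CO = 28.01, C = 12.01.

1091 g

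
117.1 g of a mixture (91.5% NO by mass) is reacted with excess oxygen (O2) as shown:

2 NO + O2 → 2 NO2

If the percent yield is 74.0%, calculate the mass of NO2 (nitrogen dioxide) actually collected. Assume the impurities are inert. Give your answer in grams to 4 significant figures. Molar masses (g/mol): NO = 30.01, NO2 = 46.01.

121.6 g

Pure NO available = 117.1 g × 0.915 = 107.15 g.
n(NO) = 107.15 g / 30.01 g/mol = 3.5704 mol.
From the equation the NO:NO2 mole ratio is 2:2, so n(NO2) = 3.5704 × 2/2 = 3.5704 mol.
Mass of NO2 = 3.5704 mol × 46.01 g/mol = 164.27 g.
Actual mass collected = 164.27 g × 0.740 = 121.56 g.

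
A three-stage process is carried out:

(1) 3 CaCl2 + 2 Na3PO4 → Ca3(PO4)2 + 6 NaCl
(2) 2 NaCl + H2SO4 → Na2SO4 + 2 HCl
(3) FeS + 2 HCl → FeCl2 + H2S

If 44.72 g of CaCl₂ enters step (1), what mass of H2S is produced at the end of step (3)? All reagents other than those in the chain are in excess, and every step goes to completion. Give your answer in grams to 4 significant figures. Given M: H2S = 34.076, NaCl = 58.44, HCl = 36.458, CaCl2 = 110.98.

n(CaCl2) = 44.72 / 110.98 = 0.40296 mol.
Reaction (1): CaCl2→NaCl ratio 3:6 ⇒ n(NaCl) = 0.80591 mol.
Reaction (2): NaCl→HCl ratio 2:2 ⇒ n(HCl) = 0.80591 mol.
Reaction (3): HCl→H2S ratio 2:1 ⇒ n(H2S) = 0.40296 mol.
Mass of H2S = 0.40296 × 34.076 = 13.731 g.

13.73 g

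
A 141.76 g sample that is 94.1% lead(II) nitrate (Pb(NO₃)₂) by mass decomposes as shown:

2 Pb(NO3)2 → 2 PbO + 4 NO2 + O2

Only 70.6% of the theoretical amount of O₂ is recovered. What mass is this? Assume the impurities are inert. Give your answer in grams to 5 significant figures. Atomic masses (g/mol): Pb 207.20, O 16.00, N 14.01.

Pure Pb(NO3)2 available = 141.76 g × 0.941 = 133.396 g.
M(Pb(NO3)2) = 207.20 + 2(14.01) + 6(16.00) = 331.22 g/mol.
M(O2) = 2(16.00) = 32.00 g/mol.
n(Pb(NO3)2) = 133.396 g / 331.22 g/mol = 0.402742 mol.
From the equation the Pb(NO3)2:O2 mole ratio is 2:1, so n(O2) = 0.402742 × 1/2 = 0.201371 mol.
Mass of O2 = 0.201371 mol × 32.00 g/mol = 6.44387 g.
Actual mass collected = 6.44387 g × 0.706 = 4.54937 g.

4.5494 g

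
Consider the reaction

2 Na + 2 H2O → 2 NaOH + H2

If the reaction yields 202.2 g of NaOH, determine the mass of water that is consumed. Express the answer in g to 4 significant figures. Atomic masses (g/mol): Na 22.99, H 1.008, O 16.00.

91.08 g

M(NaOH) = 22.99 + 16.00 + 1.008 = 39.998 g/mol.
M(H2O) = 2(1.008) + 16.00 = 18.016 g/mol.
n(NaOH) = 202.20 g / 39.998 g/mol = 5.0553 mol.
From the equation the NaOH:H2O mole ratio is 2:2, so n(H2O) = 5.0553 × 2/2 = 5.0553 mol.
Mass of H2O = 5.0553 mol × 18.016 g/mol = 91.075 g.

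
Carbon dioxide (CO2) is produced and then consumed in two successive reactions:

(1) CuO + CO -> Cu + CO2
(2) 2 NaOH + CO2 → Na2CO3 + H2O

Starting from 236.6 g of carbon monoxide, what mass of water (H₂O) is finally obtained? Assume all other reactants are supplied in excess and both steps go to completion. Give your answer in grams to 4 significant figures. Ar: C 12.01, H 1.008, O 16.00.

M(CO) = 12.01 + 16.00 = 28.01 g/mol.
M(H2O) = 2(1.008) + 16.00 = 18.016 g/mol.
n(CO) = 236.60 / 28.01 = 8.4470 mol.
Step 1 gives a 1:1 ratio of CO to CO2, so n(CO2) = 8.4470 mol.
In step 2 the CO2:H2O ratio is 1:1, so n(H2O) = 8.4470 mol.
Mass of H2O = 8.4470 × 18.016 = 152.18 g.

152.2 g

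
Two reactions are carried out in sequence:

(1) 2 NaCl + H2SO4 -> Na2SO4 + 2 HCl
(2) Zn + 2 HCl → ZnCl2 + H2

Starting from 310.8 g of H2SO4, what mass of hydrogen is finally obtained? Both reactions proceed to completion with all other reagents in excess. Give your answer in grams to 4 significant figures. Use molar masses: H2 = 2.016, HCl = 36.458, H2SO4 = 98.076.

6.389 g

n(H2SO4) = 310.80 / 98.076 = 3.1690 mol.
Step 1 gives a 1:2 ratio of H2SO4 to HCl, so n(HCl) = 6.3379 mol.
In step 2 the HCl:H2 ratio is 2:1, so n(H2) = 3.1690 mol.
Mass of H2 = 3.1690 × 2.016 = 6.3886 g.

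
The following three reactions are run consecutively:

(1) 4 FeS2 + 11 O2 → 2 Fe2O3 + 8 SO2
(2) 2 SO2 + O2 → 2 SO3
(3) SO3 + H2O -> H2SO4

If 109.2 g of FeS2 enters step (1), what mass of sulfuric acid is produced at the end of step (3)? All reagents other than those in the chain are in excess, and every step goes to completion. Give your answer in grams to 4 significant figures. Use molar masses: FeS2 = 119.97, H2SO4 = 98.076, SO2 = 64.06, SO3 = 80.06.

178.5 g

n(FeS2) = 109.2 / 119.97 = 0.91023 mol.
Reaction (1): FeS2→SO2 ratio 4:8 ⇒ n(SO2) = 1.8205 mol.
Reaction (2): SO2→SO3 ratio 2:2 ⇒ n(SO3) = 1.8205 mol.
Reaction (3): SO3→H2SO4 ratio 1:1 ⇒ n(H2SO4) = 1.8205 mol.
Mass of H2SO4 = 1.8205 × 98.076 = 178.54 g.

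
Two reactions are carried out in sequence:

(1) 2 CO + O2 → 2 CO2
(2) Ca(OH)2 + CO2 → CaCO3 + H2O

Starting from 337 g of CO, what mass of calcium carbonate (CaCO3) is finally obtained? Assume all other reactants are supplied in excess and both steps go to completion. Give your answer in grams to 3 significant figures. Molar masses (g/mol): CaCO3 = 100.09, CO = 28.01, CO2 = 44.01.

1200 g

n(CO) = 337.0 / 28.01 = 12.03 mol.
Step 1 gives a 2:2 ratio of CO to CO2, so n(CO2) = 12.03 mol.
In step 2 the CO2:CaCO3 ratio is 1:1, so n(CaCO3) = 12.03 mol.
Mass of CaCO3 = 12.03 × 100.09 = 1204 g.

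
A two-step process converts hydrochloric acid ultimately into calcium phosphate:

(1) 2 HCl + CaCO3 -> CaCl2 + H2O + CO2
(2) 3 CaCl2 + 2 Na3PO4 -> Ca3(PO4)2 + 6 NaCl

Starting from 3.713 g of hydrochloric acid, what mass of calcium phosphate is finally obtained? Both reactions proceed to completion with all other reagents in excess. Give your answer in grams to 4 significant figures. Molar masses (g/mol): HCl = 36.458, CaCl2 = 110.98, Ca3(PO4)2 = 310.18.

5.265 g

n(HCl) = 3.7130 / 36.458 = 0.10184 mol.
Step 1 gives a 2:1 ratio of HCl to CaCl2, so n(CaCl2) = 0.050922 mol.
In step 2 the CaCl2:Ca3(PO4)2 ratio is 3:1, so n(Ca3(PO4)2) = 0.016974 mol.
Mass of Ca3(PO4)2 = 0.016974 × 310.18 = 5.2650 g.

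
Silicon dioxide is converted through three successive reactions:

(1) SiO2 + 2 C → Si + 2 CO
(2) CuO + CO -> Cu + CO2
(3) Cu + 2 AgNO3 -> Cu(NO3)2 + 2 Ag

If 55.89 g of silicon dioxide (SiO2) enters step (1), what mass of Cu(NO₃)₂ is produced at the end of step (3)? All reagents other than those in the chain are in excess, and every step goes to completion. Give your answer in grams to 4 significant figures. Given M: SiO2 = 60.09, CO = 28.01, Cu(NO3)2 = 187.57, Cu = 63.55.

348.9 g

n(SiO2) = 55.89 / 60.09 = 0.93010 mol.
Reaction (1): SiO2→CO ratio 1:2 ⇒ n(CO) = 1.8602 mol.
Reaction (2): CO→Cu ratio 1:1 ⇒ n(Cu) = 1.8602 mol.
Reaction (3): Cu→Cu(NO3)2 ratio 1:1 ⇒ n(Cu(NO3)2) = 1.8602 mol.
Mass of Cu(NO3)2 = 1.8602 × 187.57 = 348.92 g.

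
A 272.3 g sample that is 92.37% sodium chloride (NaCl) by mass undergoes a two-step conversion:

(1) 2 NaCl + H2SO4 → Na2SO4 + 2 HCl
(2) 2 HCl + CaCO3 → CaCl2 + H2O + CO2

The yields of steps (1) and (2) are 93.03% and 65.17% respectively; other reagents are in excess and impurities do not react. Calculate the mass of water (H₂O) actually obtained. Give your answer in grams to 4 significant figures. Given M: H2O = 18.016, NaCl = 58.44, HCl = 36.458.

Pure NaCl = 272.3 × 0.9237 = 251.52 g.
n(NaCl) = 251.52 / 58.44 = 4.3040 mol.
Step 1 (NaCl:HCl = 2:2): theoretical n(HCl) = 4.3040 mol; at 93.03% yield, n(HCl) = 4.0040 mol.
Step 2 (HCl:H2O = 2:1): theoretical n(H2O) = 2.0020 mol, so theoretical mass = 2.0020 × 18.016 = 36.068 g.
At 65.17% yield, actual mass of H2O = 36.068 × 0.6517 = 23.505 g.

23.51 g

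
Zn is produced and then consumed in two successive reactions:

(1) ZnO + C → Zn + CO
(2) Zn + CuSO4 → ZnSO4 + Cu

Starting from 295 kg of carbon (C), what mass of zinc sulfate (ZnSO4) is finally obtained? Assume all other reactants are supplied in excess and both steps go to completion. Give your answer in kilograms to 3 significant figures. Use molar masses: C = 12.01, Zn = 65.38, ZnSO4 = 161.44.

3970 kg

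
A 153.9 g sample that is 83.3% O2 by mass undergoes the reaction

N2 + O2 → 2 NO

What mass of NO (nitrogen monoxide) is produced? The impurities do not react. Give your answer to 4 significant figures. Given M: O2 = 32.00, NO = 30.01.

Mass of pure O2 = 153.9 g × 0.833 = 128.20 g.
n(O2) = 128.20 g / 32.00 g/mol = 4.0062 mol.
From the equation the O2:NO mole ratio is 1:2, so n(NO) = 4.0062 × 2/1 = 8.0124 mol.
Mass of NO = 8.0124 mol × 30.01 g/mol = 240.45 g.

240.5 g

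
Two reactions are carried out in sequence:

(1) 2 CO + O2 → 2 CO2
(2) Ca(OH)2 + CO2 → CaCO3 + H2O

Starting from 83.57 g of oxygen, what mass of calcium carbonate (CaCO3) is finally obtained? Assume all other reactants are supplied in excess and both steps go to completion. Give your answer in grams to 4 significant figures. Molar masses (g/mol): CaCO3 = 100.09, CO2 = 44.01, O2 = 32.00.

n(O2) = 83.570 / 32.00 = 2.6116 mol.
Step 1 gives a 1:2 ratio of O2 to CO2, so n(CO2) = 5.2231 mol.
In step 2 the CO2:CaCO3 ratio is 1:1, so n(CaCO3) = 5.2231 mol.
Mass of CaCO3 = 5.2231 × 100.09 = 522.78 g.

522.8 g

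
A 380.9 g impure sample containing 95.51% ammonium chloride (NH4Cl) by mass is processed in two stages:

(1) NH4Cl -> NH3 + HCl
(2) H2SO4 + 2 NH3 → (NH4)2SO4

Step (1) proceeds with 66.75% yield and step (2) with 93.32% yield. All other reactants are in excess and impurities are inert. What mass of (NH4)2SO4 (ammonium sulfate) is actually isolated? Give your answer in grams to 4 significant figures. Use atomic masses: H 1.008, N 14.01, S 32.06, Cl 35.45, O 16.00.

Pure NH4Cl = 380.9 × 0.9551 = 363.80 g.
M(NH4Cl) = 14.01 + 4(1.008) + 35.45 = 53.492 g/mol.
M((NH4)2SO4) = 2(14.01) + 8(1.008) + 32.06 + 4(16.00) = 132.144 g/mol.
n(NH4Cl) = 363.80 / 53.492 = 6.8010 mol.
Step 1 (NH4Cl:NH3 = 1:1): theoretical n(NH3) = 6.8010 mol; at 66.75% yield, n(NH3) = 4.5396 mol.
Step 2 (NH3:(NH4)2SO4 = 2:1): theoretical n((NH4)2SO4) = 2.2698 mol, so theoretical mass = 2.2698 × 132.144 = 299.94 g.
At 93.32% yield, actual mass of (NH4)2SO4 = 299.94 × 0.9332 = 279.91 g.

279.9 g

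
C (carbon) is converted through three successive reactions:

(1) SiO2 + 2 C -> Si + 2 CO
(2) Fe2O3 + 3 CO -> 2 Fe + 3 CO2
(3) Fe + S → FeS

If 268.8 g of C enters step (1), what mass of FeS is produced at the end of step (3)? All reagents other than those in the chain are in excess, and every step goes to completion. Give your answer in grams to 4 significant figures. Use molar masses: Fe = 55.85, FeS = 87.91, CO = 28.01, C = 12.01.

n(C) = 268.8 / 12.01 = 22.381 mol.
Reaction (1): C→CO ratio 2:2 ⇒ n(CO) = 22.381 mol.
Reaction (2): CO→Fe ratio 3:2 ⇒ n(Fe) = 14.921 mol.
Reaction (3): Fe→FeS ratio 1:1 ⇒ n(FeS) = 14.921 mol.
Mass of FeS = 14.921 × 87.91 = 1311.7 g.

1312 g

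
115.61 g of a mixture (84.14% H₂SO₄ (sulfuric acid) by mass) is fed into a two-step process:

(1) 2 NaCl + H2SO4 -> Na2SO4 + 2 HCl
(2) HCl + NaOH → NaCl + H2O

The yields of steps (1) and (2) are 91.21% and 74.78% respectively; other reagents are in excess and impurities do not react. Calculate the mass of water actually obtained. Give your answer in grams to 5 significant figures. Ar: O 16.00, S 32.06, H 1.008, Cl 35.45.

24.375 g

Pure H2SO4 = 115.61 × 0.8414 = 97.2743 g.
M(H2SO4) = 2(1.008) + 32.06 + 4(16.00) = 98.076 g/mol.
M(H2O) = 2(1.008) + 16.00 = 18.016 g/mol.
n(H2SO4) = 97.2743 / 98.076 = 0.991825 mol.
Step 1 (H2SO4:HCl = 1:2): theoretical n(HCl) = 1.98365 mol; at 91.21% yield, n(HCl) = 1.80929 mol.
Step 2 (HCl:H2O = 1:1): theoretical n(H2O) = 1.80929 mol, so theoretical mass = 1.80929 × 18.016 = 32.5961 g.
At 74.78% yield, actual mass of H2O = 32.5961 × 0.7478 = 24.3754 g.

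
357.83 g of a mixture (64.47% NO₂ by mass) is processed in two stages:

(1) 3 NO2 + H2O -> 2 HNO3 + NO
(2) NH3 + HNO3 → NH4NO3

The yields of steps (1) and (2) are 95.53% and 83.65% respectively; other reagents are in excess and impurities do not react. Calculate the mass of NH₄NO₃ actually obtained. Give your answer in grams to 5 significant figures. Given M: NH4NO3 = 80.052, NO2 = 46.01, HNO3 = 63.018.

213.83 g

Pure NO2 = 357.83 × 0.6447 = 230.693 g.
n(NO2) = 230.693 / 46.01 = 5.01398 mol.
Step 1 (NO2:HNO3 = 3:2): theoretical n(HNO3) = 3.34265 mol; at 95.53% yield, n(HNO3) = 3.19323 mol.
Step 2 (HNO3:NH4NO3 = 1:1): theoretical n(NH4NO3) = 3.19323 mol, so theoretical mass = 3.19323 × 80.052 = 255.625 g.
At 83.65% yield, actual mass of NH4NO3 = 255.625 × 0.8365 = 213.830 g.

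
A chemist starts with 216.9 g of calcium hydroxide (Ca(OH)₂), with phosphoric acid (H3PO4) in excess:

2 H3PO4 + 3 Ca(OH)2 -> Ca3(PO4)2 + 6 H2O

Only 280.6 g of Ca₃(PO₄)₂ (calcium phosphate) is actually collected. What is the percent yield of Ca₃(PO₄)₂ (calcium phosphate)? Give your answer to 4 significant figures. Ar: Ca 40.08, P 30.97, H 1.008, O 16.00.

92.71 %

M(Ca(OH)2) = 40.08 + 2(16.00) + 2(1.008) = 74.096 g/mol.
M(Ca3(PO4)2) = 3(40.08) + 2(30.97) + 8(16.00) = 310.18 g/mol.
n(Ca(OH)2) = 216.90 g / 74.096 g/mol = 2.9273 mol.
From the equation the Ca(OH)2:Ca3(PO4)2 mole ratio is 3:1, so n(Ca3(PO4)2) = 2.9273 × 1/3 = 0.97576 mol.
Mass of Ca3(PO4)2 = 0.97576 mol × 310.18 g/mol = 302.66 g.
This is the theoretical yield. Percent yield = 280.6 g / 302.66 g × 100% = 92.711%.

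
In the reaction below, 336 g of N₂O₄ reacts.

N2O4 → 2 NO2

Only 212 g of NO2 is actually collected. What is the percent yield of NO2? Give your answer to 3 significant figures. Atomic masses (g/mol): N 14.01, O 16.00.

M(N2O4) = 2(14.01) + 4(16.00) = 92.02 g/mol.
M(NO2) = 14.01 + 2(16.00) = 46.01 g/mol.
n(N2O4) = 336.0 g / 92.02 g/mol = 3.651 mol.
From the equation the N2O4:NO2 mole ratio is 1:2, so n(NO2) = 3.651 × 2/1 = 7.303 mol.
Mass of NO2 = 7.303 mol × 46.01 g/mol = 336.0 g.
This is the theoretical yield. Percent yield = 212 g / 336.0 g × 100% = 63.10%.

63.1 %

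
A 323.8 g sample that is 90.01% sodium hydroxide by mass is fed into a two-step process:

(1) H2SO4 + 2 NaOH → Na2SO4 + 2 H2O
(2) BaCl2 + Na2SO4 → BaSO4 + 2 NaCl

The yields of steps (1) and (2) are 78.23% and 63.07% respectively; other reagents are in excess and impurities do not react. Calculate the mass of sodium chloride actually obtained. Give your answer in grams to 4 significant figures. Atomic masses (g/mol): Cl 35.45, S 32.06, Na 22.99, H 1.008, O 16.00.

Pure NaOH = 323.8 × 0.9001 = 291.45 g.
M(NaOH) = 22.99 + 16.00 + 1.008 = 39.998 g/mol.
M(NaCl) = 22.99 + 35.45 = 58.44 g/mol.
n(NaOH) = 291.45 / 39.998 = 7.2867 mol.
Step 1 (NaOH:Na2SO4 = 2:1): theoretical n(Na2SO4) = 3.6433 mol; at 78.23% yield, n(Na2SO4) = 2.8502 mol.
Step 2 (Na2SO4:NaCl = 1:2): theoretical n(NaCl) = 5.7004 mol, so theoretical mass = 5.7004 × 58.44 = 333.13 g.
At 63.07% yield, actual mass of NaCl = 333.13 × 0.6307 = 210.10 g.

210.1 g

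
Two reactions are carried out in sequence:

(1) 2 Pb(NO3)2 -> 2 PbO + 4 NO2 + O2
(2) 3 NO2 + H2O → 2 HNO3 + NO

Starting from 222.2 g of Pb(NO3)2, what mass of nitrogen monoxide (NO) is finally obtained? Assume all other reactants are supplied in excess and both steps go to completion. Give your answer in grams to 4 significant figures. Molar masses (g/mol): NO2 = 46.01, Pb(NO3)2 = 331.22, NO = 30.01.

n(Pb(NO3)2) = 222.20 / 331.22 = 0.67085 mol.
Step 1 gives a 2:4 ratio of Pb(NO3)2 to NO2, so n(NO2) = 1.3417 mol.
In step 2 the NO2:NO ratio is 3:1, so n(NO) = 0.44724 mol.
Mass of NO = 0.44724 × 30.01 = 13.422 g.

13.42 g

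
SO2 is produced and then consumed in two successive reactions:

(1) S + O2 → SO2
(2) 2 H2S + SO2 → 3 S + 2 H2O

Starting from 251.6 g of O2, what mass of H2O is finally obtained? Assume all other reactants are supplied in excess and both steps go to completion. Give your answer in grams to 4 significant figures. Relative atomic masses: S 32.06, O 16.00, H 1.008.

283.3 g

M(O2) = 2(16.00) = 32.00 g/mol.
M(H2O) = 2(1.008) + 16.00 = 18.016 g/mol.
n(O2) = 251.60 / 32.00 = 7.8625 mol.
Step 1 gives a 1:1 ratio of O2 to SO2, so n(SO2) = 7.8625 mol.
In step 2 the SO2:H2O ratio is 1:2, so n(H2O) = 15.725 mol.
Mass of H2O = 15.725 × 18.016 = 283.30 g.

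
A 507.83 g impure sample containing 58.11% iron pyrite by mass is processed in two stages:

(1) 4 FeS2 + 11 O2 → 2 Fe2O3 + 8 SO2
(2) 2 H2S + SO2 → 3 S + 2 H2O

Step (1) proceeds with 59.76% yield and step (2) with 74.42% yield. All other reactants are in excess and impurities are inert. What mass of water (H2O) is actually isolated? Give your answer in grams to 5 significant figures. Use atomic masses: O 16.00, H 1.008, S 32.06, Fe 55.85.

78.834 g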